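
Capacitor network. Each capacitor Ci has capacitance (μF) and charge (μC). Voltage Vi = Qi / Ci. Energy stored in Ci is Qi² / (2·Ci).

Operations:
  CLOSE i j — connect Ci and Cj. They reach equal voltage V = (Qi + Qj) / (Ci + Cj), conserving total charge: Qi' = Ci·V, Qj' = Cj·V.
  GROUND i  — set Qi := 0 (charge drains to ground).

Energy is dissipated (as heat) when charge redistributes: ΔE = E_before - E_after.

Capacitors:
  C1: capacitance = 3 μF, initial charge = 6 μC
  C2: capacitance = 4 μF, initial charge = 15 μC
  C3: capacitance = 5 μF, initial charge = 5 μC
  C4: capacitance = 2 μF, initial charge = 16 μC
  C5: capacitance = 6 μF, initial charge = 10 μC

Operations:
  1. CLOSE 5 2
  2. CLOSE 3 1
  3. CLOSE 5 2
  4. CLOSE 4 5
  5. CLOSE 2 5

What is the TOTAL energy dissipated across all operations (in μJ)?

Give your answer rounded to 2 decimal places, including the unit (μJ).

Answer: 31.10 μJ

Derivation:
Initial: C1(3μF, Q=6μC, V=2.00V), C2(4μF, Q=15μC, V=3.75V), C3(5μF, Q=5μC, V=1.00V), C4(2μF, Q=16μC, V=8.00V), C5(6μF, Q=10μC, V=1.67V)
Op 1: CLOSE 5-2: Q_total=25.00, C_total=10.00, V=2.50; Q5=15.00, Q2=10.00; dissipated=5.208
Op 2: CLOSE 3-1: Q_total=11.00, C_total=8.00, V=1.38; Q3=6.88, Q1=4.12; dissipated=0.938
Op 3: CLOSE 5-2: Q_total=25.00, C_total=10.00, V=2.50; Q5=15.00, Q2=10.00; dissipated=0.000
Op 4: CLOSE 4-5: Q_total=31.00, C_total=8.00, V=3.88; Q4=7.75, Q5=23.25; dissipated=22.688
Op 5: CLOSE 2-5: Q_total=33.25, C_total=10.00, V=3.33; Q2=13.30, Q5=19.95; dissipated=2.269
Total dissipated: 31.102 μJ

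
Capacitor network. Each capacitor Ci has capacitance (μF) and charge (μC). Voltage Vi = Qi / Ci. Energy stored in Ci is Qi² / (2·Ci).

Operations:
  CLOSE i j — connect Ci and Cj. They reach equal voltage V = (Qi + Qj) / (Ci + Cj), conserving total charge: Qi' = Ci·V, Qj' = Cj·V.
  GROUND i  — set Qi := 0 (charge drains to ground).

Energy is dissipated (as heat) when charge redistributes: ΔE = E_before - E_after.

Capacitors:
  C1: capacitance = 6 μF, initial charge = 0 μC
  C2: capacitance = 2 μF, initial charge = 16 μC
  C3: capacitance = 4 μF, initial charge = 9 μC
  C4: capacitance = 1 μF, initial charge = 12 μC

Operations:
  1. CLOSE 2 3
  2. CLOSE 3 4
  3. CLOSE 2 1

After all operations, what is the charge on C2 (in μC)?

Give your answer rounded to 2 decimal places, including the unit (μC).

Answer: 2.08 μC

Derivation:
Initial: C1(6μF, Q=0μC, V=0.00V), C2(2μF, Q=16μC, V=8.00V), C3(4μF, Q=9μC, V=2.25V), C4(1μF, Q=12μC, V=12.00V)
Op 1: CLOSE 2-3: Q_total=25.00, C_total=6.00, V=4.17; Q2=8.33, Q3=16.67; dissipated=22.042
Op 2: CLOSE 3-4: Q_total=28.67, C_total=5.00, V=5.73; Q3=22.93, Q4=5.73; dissipated=24.544
Op 3: CLOSE 2-1: Q_total=8.33, C_total=8.00, V=1.04; Q2=2.08, Q1=6.25; dissipated=13.021
Final charges: Q1=6.25, Q2=2.08, Q3=22.93, Q4=5.73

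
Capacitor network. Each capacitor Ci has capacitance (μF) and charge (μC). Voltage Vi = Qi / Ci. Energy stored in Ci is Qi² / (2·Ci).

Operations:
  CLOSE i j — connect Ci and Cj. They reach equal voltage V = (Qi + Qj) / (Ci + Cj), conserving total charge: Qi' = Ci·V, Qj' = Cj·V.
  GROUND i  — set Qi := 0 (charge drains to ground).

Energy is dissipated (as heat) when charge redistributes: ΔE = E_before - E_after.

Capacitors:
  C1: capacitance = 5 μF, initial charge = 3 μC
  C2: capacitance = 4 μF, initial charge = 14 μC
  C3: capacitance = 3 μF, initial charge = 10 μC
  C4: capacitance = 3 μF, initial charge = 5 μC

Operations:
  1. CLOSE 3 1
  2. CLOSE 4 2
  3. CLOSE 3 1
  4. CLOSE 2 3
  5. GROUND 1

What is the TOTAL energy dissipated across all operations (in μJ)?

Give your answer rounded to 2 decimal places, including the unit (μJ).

Initial: C1(5μF, Q=3μC, V=0.60V), C2(4μF, Q=14μC, V=3.50V), C3(3μF, Q=10μC, V=3.33V), C4(3μF, Q=5μC, V=1.67V)
Op 1: CLOSE 3-1: Q_total=13.00, C_total=8.00, V=1.62; Q3=4.88, Q1=8.12; dissipated=7.004
Op 2: CLOSE 4-2: Q_total=19.00, C_total=7.00, V=2.71; Q4=8.14, Q2=10.86; dissipated=2.881
Op 3: CLOSE 3-1: Q_total=13.00, C_total=8.00, V=1.62; Q3=4.88, Q1=8.12; dissipated=0.000
Op 4: CLOSE 2-3: Q_total=15.73, C_total=7.00, V=2.25; Q2=8.99, Q3=6.74; dissipated=1.017
Op 5: GROUND 1: Q1=0; energy lost=6.602
Total dissipated: 17.504 μJ

Answer: 17.50 μJ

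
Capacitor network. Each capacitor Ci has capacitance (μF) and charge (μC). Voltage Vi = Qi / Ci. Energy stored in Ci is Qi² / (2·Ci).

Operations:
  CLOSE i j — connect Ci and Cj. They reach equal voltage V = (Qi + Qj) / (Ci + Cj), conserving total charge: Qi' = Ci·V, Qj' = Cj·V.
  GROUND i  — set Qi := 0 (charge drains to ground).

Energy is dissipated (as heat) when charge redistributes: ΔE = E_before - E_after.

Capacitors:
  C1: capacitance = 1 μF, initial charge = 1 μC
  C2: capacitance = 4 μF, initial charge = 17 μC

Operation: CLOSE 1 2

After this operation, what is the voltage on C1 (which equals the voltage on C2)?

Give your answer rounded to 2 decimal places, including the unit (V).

Initial: C1(1μF, Q=1μC, V=1.00V), C2(4μF, Q=17μC, V=4.25V)
Op 1: CLOSE 1-2: Q_total=18.00, C_total=5.00, V=3.60; Q1=3.60, Q2=14.40; dissipated=4.225

Answer: 3.60 V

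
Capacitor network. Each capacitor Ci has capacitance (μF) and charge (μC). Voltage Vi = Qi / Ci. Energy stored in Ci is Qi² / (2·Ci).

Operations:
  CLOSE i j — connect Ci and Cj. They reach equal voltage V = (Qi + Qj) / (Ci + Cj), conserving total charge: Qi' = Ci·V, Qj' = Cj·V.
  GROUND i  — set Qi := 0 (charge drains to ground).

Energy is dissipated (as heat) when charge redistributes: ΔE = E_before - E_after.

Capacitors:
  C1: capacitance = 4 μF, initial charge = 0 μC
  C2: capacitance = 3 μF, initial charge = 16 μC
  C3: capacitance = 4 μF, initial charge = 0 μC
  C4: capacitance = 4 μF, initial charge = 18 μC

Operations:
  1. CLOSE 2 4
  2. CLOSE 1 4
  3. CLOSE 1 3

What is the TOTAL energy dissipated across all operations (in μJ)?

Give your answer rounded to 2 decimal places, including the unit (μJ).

Initial: C1(4μF, Q=0μC, V=0.00V), C2(3μF, Q=16μC, V=5.33V), C3(4μF, Q=0μC, V=0.00V), C4(4μF, Q=18μC, V=4.50V)
Op 1: CLOSE 2-4: Q_total=34.00, C_total=7.00, V=4.86; Q2=14.57, Q4=19.43; dissipated=0.595
Op 2: CLOSE 1-4: Q_total=19.43, C_total=8.00, V=2.43; Q1=9.71, Q4=9.71; dissipated=23.592
Op 3: CLOSE 1-3: Q_total=9.71, C_total=8.00, V=1.21; Q1=4.86, Q3=4.86; dissipated=5.898
Total dissipated: 30.085 μJ

Answer: 30.09 μJ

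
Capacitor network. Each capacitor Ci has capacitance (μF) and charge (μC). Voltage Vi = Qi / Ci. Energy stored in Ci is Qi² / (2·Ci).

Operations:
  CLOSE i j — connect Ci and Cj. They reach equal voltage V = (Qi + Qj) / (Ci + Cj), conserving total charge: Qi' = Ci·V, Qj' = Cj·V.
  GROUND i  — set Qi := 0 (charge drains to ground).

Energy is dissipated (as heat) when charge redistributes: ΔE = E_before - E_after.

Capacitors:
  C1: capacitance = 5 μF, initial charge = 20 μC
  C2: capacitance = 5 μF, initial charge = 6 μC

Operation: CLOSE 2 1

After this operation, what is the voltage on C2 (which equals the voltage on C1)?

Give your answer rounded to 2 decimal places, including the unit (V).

Initial: C1(5μF, Q=20μC, V=4.00V), C2(5μF, Q=6μC, V=1.20V)
Op 1: CLOSE 2-1: Q_total=26.00, C_total=10.00, V=2.60; Q2=13.00, Q1=13.00; dissipated=9.800

Answer: 2.60 V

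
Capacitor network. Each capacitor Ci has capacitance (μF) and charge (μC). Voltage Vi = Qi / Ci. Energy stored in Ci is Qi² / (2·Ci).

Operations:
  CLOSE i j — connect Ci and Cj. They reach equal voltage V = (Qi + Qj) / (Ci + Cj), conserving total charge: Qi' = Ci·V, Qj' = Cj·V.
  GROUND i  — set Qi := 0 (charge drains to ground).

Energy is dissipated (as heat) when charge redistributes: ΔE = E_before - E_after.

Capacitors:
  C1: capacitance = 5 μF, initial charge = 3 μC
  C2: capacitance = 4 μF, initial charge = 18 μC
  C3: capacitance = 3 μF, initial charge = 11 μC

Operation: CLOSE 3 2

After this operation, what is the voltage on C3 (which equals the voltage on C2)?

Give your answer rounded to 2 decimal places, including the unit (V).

Answer: 4.14 V

Derivation:
Initial: C1(5μF, Q=3μC, V=0.60V), C2(4μF, Q=18μC, V=4.50V), C3(3μF, Q=11μC, V=3.67V)
Op 1: CLOSE 3-2: Q_total=29.00, C_total=7.00, V=4.14; Q3=12.43, Q2=16.57; dissipated=0.595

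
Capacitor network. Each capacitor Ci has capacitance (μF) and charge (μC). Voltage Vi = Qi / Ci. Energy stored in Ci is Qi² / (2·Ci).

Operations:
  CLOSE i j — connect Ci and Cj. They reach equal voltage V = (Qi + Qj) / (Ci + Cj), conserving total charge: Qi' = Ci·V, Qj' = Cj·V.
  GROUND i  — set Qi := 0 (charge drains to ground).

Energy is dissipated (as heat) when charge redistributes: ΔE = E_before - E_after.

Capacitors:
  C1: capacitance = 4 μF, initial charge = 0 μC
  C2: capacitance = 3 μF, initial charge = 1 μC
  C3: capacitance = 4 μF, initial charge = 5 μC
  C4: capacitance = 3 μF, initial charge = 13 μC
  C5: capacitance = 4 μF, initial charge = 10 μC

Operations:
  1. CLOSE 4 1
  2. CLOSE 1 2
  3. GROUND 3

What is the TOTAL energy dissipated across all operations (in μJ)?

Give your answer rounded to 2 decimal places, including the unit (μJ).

Initial: C1(4μF, Q=0μC, V=0.00V), C2(3μF, Q=1μC, V=0.33V), C3(4μF, Q=5μC, V=1.25V), C4(3μF, Q=13μC, V=4.33V), C5(4μF, Q=10μC, V=2.50V)
Op 1: CLOSE 4-1: Q_total=13.00, C_total=7.00, V=1.86; Q4=5.57, Q1=7.43; dissipated=16.095
Op 2: CLOSE 1-2: Q_total=8.43, C_total=7.00, V=1.20; Q1=4.82, Q2=3.61; dissipated=1.990
Op 3: GROUND 3: Q3=0; energy lost=3.125
Total dissipated: 21.211 μJ

Answer: 21.21 μJ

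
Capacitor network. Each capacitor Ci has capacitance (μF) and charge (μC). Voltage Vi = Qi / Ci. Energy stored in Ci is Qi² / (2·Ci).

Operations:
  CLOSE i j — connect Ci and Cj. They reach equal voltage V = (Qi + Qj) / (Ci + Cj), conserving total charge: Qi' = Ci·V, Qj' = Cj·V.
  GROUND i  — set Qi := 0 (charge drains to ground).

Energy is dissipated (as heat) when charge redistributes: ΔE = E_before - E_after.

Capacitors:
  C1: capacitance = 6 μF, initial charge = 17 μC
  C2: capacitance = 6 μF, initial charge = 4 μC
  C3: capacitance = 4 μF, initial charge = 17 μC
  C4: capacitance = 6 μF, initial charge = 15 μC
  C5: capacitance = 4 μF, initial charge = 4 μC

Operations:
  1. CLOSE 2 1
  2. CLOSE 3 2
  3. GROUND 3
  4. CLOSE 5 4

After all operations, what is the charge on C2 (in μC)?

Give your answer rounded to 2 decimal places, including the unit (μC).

Initial: C1(6μF, Q=17μC, V=2.83V), C2(6μF, Q=4μC, V=0.67V), C3(4μF, Q=17μC, V=4.25V), C4(6μF, Q=15μC, V=2.50V), C5(4μF, Q=4μC, V=1.00V)
Op 1: CLOSE 2-1: Q_total=21.00, C_total=12.00, V=1.75; Q2=10.50, Q1=10.50; dissipated=7.042
Op 2: CLOSE 3-2: Q_total=27.50, C_total=10.00, V=2.75; Q3=11.00, Q2=16.50; dissipated=7.500
Op 3: GROUND 3: Q3=0; energy lost=15.125
Op 4: CLOSE 5-4: Q_total=19.00, C_total=10.00, V=1.90; Q5=7.60, Q4=11.40; dissipated=2.700
Final charges: Q1=10.50, Q2=16.50, Q3=0.00, Q4=11.40, Q5=7.60

Answer: 16.50 μC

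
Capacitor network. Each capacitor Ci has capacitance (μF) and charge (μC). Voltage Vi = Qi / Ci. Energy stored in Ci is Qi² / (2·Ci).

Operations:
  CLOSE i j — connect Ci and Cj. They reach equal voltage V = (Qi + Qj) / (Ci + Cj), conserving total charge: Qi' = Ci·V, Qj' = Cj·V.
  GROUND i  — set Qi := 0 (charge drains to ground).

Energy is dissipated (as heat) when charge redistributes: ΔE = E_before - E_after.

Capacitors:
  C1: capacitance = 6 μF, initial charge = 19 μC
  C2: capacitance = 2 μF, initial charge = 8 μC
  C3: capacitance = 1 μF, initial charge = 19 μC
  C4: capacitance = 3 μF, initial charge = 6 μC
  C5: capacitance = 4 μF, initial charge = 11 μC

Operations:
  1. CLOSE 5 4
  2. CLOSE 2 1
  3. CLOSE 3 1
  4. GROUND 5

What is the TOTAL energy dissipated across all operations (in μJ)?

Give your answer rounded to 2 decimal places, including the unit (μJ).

Answer: 117.43 μJ

Derivation:
Initial: C1(6μF, Q=19μC, V=3.17V), C2(2μF, Q=8μC, V=4.00V), C3(1μF, Q=19μC, V=19.00V), C4(3μF, Q=6μC, V=2.00V), C5(4μF, Q=11μC, V=2.75V)
Op 1: CLOSE 5-4: Q_total=17.00, C_total=7.00, V=2.43; Q5=9.71, Q4=7.29; dissipated=0.482
Op 2: CLOSE 2-1: Q_total=27.00, C_total=8.00, V=3.38; Q2=6.75, Q1=20.25; dissipated=0.521
Op 3: CLOSE 3-1: Q_total=39.25, C_total=7.00, V=5.61; Q3=5.61, Q1=33.64; dissipated=104.632
Op 4: GROUND 5: Q5=0; energy lost=11.796
Total dissipated: 117.431 μJ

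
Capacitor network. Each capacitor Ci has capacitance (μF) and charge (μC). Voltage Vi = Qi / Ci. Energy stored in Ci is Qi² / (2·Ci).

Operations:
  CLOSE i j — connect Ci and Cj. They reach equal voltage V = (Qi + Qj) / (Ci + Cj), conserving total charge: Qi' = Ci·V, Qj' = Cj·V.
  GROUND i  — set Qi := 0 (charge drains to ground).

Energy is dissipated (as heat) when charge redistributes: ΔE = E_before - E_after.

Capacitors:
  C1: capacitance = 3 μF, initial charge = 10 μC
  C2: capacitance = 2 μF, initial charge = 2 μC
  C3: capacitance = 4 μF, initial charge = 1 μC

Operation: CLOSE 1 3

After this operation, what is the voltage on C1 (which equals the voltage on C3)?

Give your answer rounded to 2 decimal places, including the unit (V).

Initial: C1(3μF, Q=10μC, V=3.33V), C2(2μF, Q=2μC, V=1.00V), C3(4μF, Q=1μC, V=0.25V)
Op 1: CLOSE 1-3: Q_total=11.00, C_total=7.00, V=1.57; Q1=4.71, Q3=6.29; dissipated=8.149

Answer: 1.57 V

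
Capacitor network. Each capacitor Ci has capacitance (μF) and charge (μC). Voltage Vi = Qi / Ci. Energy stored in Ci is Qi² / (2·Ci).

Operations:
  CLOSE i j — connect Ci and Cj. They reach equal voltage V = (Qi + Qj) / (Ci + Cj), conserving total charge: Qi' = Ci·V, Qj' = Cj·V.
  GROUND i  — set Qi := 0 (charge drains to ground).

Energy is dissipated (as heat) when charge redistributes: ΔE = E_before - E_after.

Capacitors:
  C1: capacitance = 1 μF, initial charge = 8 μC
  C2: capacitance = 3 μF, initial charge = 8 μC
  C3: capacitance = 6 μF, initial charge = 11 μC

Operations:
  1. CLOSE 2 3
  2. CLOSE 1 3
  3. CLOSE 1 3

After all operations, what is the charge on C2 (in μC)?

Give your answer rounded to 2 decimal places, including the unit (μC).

Initial: C1(1μF, Q=8μC, V=8.00V), C2(3μF, Q=8μC, V=2.67V), C3(6μF, Q=11μC, V=1.83V)
Op 1: CLOSE 2-3: Q_total=19.00, C_total=9.00, V=2.11; Q2=6.33, Q3=12.67; dissipated=0.694
Op 2: CLOSE 1-3: Q_total=20.67, C_total=7.00, V=2.95; Q1=2.95, Q3=17.71; dissipated=14.862
Op 3: CLOSE 1-3: Q_total=20.67, C_total=7.00, V=2.95; Q1=2.95, Q3=17.71; dissipated=0.000
Final charges: Q1=2.95, Q2=6.33, Q3=17.71

Answer: 6.33 μC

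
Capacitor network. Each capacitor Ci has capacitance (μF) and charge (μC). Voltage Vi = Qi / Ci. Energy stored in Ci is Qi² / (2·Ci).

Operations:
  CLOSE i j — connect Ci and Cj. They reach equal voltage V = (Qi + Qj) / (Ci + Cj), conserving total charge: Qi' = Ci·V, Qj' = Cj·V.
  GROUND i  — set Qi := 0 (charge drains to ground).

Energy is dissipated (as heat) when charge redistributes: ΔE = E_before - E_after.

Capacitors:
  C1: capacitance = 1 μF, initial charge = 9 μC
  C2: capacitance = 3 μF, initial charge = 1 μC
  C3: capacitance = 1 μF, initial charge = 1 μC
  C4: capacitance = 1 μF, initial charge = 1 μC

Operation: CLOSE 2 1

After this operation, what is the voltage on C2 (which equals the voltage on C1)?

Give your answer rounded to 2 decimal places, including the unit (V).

Answer: 2.50 V

Derivation:
Initial: C1(1μF, Q=9μC, V=9.00V), C2(3μF, Q=1μC, V=0.33V), C3(1μF, Q=1μC, V=1.00V), C4(1μF, Q=1μC, V=1.00V)
Op 1: CLOSE 2-1: Q_total=10.00, C_total=4.00, V=2.50; Q2=7.50, Q1=2.50; dissipated=28.167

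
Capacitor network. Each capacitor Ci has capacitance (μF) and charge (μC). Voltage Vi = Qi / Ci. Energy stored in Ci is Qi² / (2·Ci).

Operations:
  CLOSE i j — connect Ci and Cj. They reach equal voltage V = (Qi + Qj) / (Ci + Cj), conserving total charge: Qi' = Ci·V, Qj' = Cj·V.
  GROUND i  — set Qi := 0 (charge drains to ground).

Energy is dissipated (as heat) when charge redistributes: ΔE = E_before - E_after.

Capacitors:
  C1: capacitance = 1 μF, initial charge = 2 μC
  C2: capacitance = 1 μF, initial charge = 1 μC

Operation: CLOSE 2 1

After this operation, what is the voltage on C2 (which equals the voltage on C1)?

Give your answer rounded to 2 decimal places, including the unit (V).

Initial: C1(1μF, Q=2μC, V=2.00V), C2(1μF, Q=1μC, V=1.00V)
Op 1: CLOSE 2-1: Q_total=3.00, C_total=2.00, V=1.50; Q2=1.50, Q1=1.50; dissipated=0.250

Answer: 1.50 V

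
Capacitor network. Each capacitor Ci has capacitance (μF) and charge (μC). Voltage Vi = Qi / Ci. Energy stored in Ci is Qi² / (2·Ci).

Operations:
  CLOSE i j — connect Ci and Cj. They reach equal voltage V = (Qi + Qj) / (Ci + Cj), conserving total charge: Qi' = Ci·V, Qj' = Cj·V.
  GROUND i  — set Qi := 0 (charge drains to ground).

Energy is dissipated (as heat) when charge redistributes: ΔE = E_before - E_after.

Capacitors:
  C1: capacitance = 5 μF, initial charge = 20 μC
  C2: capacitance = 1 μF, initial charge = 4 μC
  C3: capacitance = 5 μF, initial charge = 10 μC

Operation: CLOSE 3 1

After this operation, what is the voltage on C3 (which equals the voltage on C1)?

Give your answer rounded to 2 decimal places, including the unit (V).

Answer: 3.00 V

Derivation:
Initial: C1(5μF, Q=20μC, V=4.00V), C2(1μF, Q=4μC, V=4.00V), C3(5μF, Q=10μC, V=2.00V)
Op 1: CLOSE 3-1: Q_total=30.00, C_total=10.00, V=3.00; Q3=15.00, Q1=15.00; dissipated=5.000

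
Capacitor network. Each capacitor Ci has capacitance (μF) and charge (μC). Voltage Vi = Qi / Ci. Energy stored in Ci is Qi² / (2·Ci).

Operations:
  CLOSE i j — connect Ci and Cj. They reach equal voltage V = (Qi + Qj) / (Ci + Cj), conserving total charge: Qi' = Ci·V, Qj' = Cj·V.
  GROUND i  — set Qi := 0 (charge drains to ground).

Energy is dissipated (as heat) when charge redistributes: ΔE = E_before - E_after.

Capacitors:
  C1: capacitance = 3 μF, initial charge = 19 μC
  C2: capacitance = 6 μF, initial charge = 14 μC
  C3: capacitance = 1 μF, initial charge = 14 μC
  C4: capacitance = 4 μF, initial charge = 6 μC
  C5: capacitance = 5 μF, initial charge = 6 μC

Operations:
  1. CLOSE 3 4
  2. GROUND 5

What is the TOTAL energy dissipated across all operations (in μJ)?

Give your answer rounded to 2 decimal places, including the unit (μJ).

Initial: C1(3μF, Q=19μC, V=6.33V), C2(6μF, Q=14μC, V=2.33V), C3(1μF, Q=14μC, V=14.00V), C4(4μF, Q=6μC, V=1.50V), C5(5μF, Q=6μC, V=1.20V)
Op 1: CLOSE 3-4: Q_total=20.00, C_total=5.00, V=4.00; Q3=4.00, Q4=16.00; dissipated=62.500
Op 2: GROUND 5: Q5=0; energy lost=3.600
Total dissipated: 66.100 μJ

Answer: 66.10 μJ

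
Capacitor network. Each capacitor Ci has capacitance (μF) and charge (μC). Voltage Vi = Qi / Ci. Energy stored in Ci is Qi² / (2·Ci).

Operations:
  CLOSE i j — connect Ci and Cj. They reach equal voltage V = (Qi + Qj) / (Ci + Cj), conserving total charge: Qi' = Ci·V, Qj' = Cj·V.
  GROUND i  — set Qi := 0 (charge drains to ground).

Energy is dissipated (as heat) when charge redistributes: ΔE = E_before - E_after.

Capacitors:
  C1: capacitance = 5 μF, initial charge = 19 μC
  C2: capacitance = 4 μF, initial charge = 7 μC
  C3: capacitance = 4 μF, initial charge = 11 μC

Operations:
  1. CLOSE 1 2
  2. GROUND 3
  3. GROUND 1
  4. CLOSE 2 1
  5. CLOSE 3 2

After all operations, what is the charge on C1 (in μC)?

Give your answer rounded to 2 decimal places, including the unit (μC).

Answer: 6.42 μC

Derivation:
Initial: C1(5μF, Q=19μC, V=3.80V), C2(4μF, Q=7μC, V=1.75V), C3(4μF, Q=11μC, V=2.75V)
Op 1: CLOSE 1-2: Q_total=26.00, C_total=9.00, V=2.89; Q1=14.44, Q2=11.56; dissipated=4.669
Op 2: GROUND 3: Q3=0; energy lost=15.125
Op 3: GROUND 1: Q1=0; energy lost=20.864
Op 4: CLOSE 2-1: Q_total=11.56, C_total=9.00, V=1.28; Q2=5.14, Q1=6.42; dissipated=9.273
Op 5: CLOSE 3-2: Q_total=5.14, C_total=8.00, V=0.64; Q3=2.57, Q2=2.57; dissipated=1.649
Final charges: Q1=6.42, Q2=2.57, Q3=2.57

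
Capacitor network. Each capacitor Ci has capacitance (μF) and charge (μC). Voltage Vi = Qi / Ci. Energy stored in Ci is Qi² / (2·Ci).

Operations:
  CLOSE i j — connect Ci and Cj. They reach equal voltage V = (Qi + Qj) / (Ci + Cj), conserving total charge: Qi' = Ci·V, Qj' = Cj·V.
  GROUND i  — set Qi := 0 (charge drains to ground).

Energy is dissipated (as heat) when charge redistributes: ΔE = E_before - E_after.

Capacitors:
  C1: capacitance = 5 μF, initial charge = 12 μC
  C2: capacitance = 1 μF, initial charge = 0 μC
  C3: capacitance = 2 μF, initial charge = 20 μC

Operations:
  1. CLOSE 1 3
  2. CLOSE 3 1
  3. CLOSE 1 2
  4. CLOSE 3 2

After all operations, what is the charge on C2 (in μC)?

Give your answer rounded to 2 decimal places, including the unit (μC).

Answer: 4.32 μC

Derivation:
Initial: C1(5μF, Q=12μC, V=2.40V), C2(1μF, Q=0μC, V=0.00V), C3(2μF, Q=20μC, V=10.00V)
Op 1: CLOSE 1-3: Q_total=32.00, C_total=7.00, V=4.57; Q1=22.86, Q3=9.14; dissipated=41.257
Op 2: CLOSE 3-1: Q_total=32.00, C_total=7.00, V=4.57; Q3=9.14, Q1=22.86; dissipated=0.000
Op 3: CLOSE 1-2: Q_total=22.86, C_total=6.00, V=3.81; Q1=19.05, Q2=3.81; dissipated=8.707
Op 4: CLOSE 3-2: Q_total=12.95, C_total=3.00, V=4.32; Q3=8.63, Q2=4.32; dissipated=0.193
Final charges: Q1=19.05, Q2=4.32, Q3=8.63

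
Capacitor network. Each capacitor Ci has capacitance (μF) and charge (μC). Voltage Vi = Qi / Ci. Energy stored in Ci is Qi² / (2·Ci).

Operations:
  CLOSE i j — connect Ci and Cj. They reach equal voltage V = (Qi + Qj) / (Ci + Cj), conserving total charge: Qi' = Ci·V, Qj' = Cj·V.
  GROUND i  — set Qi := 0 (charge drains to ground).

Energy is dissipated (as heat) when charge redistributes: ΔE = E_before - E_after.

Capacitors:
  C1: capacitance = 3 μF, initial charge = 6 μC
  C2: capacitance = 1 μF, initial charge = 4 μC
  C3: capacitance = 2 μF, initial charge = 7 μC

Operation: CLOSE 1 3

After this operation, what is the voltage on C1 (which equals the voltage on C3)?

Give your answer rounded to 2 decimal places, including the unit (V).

Initial: C1(3μF, Q=6μC, V=2.00V), C2(1μF, Q=4μC, V=4.00V), C3(2μF, Q=7μC, V=3.50V)
Op 1: CLOSE 1-3: Q_total=13.00, C_total=5.00, V=2.60; Q1=7.80, Q3=5.20; dissipated=1.350

Answer: 2.60 V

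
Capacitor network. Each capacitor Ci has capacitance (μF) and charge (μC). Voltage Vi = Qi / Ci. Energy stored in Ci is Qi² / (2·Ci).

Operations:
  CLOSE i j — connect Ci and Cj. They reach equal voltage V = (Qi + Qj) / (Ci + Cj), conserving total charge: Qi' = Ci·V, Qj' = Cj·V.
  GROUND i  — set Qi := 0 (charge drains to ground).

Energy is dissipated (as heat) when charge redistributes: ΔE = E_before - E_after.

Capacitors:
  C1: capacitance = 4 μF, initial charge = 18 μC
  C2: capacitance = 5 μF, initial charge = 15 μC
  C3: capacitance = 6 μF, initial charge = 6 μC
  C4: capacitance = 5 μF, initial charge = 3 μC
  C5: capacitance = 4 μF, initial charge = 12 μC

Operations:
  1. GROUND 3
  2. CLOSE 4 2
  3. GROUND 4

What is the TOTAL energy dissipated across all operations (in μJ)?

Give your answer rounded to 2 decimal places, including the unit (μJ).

Initial: C1(4μF, Q=18μC, V=4.50V), C2(5μF, Q=15μC, V=3.00V), C3(6μF, Q=6μC, V=1.00V), C4(5μF, Q=3μC, V=0.60V), C5(4μF, Q=12μC, V=3.00V)
Op 1: GROUND 3: Q3=0; energy lost=3.000
Op 2: CLOSE 4-2: Q_total=18.00, C_total=10.00, V=1.80; Q4=9.00, Q2=9.00; dissipated=7.200
Op 3: GROUND 4: Q4=0; energy lost=8.100
Total dissipated: 18.300 μJ

Answer: 18.30 μJ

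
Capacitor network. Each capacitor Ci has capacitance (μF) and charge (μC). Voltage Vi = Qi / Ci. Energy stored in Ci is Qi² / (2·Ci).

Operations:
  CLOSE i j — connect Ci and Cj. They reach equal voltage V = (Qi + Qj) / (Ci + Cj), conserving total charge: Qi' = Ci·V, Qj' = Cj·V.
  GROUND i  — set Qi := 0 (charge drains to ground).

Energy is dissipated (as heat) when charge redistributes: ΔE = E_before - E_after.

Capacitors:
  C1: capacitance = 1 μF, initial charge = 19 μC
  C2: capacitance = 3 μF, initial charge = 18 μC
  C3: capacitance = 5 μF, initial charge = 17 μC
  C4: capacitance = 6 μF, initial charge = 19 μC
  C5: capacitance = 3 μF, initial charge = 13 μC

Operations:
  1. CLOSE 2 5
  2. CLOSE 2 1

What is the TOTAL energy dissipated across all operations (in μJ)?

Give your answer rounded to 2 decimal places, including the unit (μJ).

Initial: C1(1μF, Q=19μC, V=19.00V), C2(3μF, Q=18μC, V=6.00V), C3(5μF, Q=17μC, V=3.40V), C4(6μF, Q=19μC, V=3.17V), C5(3μF, Q=13μC, V=4.33V)
Op 1: CLOSE 2-5: Q_total=31.00, C_total=6.00, V=5.17; Q2=15.50, Q5=15.50; dissipated=2.083
Op 2: CLOSE 2-1: Q_total=34.50, C_total=4.00, V=8.62; Q2=25.88, Q1=8.62; dissipated=71.760
Total dissipated: 73.844 μJ

Answer: 73.84 μJ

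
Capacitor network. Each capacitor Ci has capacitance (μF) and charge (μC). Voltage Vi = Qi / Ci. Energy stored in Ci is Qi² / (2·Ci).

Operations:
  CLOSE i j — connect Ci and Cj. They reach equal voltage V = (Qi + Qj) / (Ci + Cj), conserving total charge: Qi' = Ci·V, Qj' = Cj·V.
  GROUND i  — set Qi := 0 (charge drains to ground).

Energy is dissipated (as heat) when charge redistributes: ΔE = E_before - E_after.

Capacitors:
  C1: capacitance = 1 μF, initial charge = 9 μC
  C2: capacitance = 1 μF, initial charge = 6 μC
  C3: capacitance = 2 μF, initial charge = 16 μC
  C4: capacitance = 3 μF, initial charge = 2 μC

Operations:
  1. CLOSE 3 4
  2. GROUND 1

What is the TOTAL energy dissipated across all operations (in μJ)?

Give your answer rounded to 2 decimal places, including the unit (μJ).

Initial: C1(1μF, Q=9μC, V=9.00V), C2(1μF, Q=6μC, V=6.00V), C3(2μF, Q=16μC, V=8.00V), C4(3μF, Q=2μC, V=0.67V)
Op 1: CLOSE 3-4: Q_total=18.00, C_total=5.00, V=3.60; Q3=7.20, Q4=10.80; dissipated=32.267
Op 2: GROUND 1: Q1=0; energy lost=40.500
Total dissipated: 72.767 μJ

Answer: 72.77 μJ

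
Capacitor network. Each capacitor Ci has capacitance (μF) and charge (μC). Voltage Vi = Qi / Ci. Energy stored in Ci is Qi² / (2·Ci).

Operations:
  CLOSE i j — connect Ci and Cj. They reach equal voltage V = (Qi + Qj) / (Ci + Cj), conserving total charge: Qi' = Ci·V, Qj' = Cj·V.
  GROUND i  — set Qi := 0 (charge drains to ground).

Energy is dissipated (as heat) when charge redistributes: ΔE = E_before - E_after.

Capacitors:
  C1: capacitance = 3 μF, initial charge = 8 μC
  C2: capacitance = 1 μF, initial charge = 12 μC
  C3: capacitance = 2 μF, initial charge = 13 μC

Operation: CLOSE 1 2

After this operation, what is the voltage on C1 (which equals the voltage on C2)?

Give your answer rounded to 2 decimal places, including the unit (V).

Initial: C1(3μF, Q=8μC, V=2.67V), C2(1μF, Q=12μC, V=12.00V), C3(2μF, Q=13μC, V=6.50V)
Op 1: CLOSE 1-2: Q_total=20.00, C_total=4.00, V=5.00; Q1=15.00, Q2=5.00; dissipated=32.667

Answer: 5.00 V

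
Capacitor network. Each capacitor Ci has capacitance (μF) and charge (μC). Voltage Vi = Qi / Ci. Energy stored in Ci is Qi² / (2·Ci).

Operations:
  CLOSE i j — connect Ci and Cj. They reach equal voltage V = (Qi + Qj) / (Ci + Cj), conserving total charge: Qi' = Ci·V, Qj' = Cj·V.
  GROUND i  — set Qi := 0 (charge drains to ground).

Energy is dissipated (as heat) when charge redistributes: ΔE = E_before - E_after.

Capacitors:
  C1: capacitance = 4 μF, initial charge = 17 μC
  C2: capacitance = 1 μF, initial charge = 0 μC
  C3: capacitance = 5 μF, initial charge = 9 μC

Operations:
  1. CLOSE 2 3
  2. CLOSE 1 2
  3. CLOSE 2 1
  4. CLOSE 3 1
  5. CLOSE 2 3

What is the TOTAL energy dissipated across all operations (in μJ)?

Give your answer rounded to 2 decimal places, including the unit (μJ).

Initial: C1(4μF, Q=17μC, V=4.25V), C2(1μF, Q=0μC, V=0.00V), C3(5μF, Q=9μC, V=1.80V)
Op 1: CLOSE 2-3: Q_total=9.00, C_total=6.00, V=1.50; Q2=1.50, Q3=7.50; dissipated=1.350
Op 2: CLOSE 1-2: Q_total=18.50, C_total=5.00, V=3.70; Q1=14.80, Q2=3.70; dissipated=3.025
Op 3: CLOSE 2-1: Q_total=18.50, C_total=5.00, V=3.70; Q2=3.70, Q1=14.80; dissipated=0.000
Op 4: CLOSE 3-1: Q_total=22.30, C_total=9.00, V=2.48; Q3=12.39, Q1=9.91; dissipated=5.378
Op 5: CLOSE 2-3: Q_total=16.09, C_total=6.00, V=2.68; Q2=2.68, Q3=13.41; dissipated=0.622
Total dissipated: 10.375 μJ

Answer: 10.38 μJ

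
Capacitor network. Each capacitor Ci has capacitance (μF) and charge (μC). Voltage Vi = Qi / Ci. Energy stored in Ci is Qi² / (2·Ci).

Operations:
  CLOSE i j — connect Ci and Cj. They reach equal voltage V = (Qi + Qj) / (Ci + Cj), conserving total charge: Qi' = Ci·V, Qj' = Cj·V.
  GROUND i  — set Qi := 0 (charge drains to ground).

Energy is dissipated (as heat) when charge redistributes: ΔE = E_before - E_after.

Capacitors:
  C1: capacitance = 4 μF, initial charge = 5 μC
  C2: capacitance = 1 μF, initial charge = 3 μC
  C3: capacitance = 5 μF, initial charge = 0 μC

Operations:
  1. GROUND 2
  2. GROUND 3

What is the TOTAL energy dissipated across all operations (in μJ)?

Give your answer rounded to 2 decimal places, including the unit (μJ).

Initial: C1(4μF, Q=5μC, V=1.25V), C2(1μF, Q=3μC, V=3.00V), C3(5μF, Q=0μC, V=0.00V)
Op 1: GROUND 2: Q2=0; energy lost=4.500
Op 2: GROUND 3: Q3=0; energy lost=0.000
Total dissipated: 4.500 μJ

Answer: 4.50 μJ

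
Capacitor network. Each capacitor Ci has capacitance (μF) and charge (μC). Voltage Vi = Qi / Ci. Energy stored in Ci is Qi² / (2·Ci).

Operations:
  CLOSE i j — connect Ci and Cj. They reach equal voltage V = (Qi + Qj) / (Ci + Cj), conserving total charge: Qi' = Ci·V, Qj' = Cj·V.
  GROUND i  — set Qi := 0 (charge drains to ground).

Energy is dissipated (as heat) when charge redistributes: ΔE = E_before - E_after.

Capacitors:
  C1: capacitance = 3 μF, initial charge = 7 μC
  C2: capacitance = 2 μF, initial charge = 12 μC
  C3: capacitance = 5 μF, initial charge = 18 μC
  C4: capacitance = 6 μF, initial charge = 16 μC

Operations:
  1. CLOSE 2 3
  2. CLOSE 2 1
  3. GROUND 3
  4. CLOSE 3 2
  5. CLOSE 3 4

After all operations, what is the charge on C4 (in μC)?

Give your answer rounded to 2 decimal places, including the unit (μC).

Initial: C1(3μF, Q=7μC, V=2.33V), C2(2μF, Q=12μC, V=6.00V), C3(5μF, Q=18μC, V=3.60V), C4(6μF, Q=16μC, V=2.67V)
Op 1: CLOSE 2-3: Q_total=30.00, C_total=7.00, V=4.29; Q2=8.57, Q3=21.43; dissipated=4.114
Op 2: CLOSE 2-1: Q_total=15.57, C_total=5.00, V=3.11; Q2=6.23, Q1=9.34; dissipated=2.287
Op 3: GROUND 3: Q3=0; energy lost=45.918
Op 4: CLOSE 3-2: Q_total=6.23, C_total=7.00, V=0.89; Q3=4.45, Q2=1.78; dissipated=6.928
Op 5: CLOSE 3-4: Q_total=20.45, C_total=11.00, V=1.86; Q3=9.29, Q4=11.15; dissipated=4.305
Final charges: Q1=9.34, Q2=1.78, Q3=9.29, Q4=11.15

Answer: 11.15 μC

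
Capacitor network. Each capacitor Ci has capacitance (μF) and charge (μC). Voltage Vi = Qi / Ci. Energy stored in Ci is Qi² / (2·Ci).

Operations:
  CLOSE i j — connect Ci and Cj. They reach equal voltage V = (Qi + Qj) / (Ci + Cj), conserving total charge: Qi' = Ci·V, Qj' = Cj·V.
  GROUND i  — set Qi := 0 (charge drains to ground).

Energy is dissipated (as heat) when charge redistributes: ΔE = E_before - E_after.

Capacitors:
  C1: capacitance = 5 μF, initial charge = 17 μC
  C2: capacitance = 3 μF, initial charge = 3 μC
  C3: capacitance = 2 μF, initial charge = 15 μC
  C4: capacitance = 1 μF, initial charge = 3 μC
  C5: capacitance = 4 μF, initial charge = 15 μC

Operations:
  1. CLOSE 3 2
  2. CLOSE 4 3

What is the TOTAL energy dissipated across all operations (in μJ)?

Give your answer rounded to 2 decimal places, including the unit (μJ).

Answer: 25.47 μJ

Derivation:
Initial: C1(5μF, Q=17μC, V=3.40V), C2(3μF, Q=3μC, V=1.00V), C3(2μF, Q=15μC, V=7.50V), C4(1μF, Q=3μC, V=3.00V), C5(4μF, Q=15μC, V=3.75V)
Op 1: CLOSE 3-2: Q_total=18.00, C_total=5.00, V=3.60; Q3=7.20, Q2=10.80; dissipated=25.350
Op 2: CLOSE 4-3: Q_total=10.20, C_total=3.00, V=3.40; Q4=3.40, Q3=6.80; dissipated=0.120
Total dissipated: 25.470 μJ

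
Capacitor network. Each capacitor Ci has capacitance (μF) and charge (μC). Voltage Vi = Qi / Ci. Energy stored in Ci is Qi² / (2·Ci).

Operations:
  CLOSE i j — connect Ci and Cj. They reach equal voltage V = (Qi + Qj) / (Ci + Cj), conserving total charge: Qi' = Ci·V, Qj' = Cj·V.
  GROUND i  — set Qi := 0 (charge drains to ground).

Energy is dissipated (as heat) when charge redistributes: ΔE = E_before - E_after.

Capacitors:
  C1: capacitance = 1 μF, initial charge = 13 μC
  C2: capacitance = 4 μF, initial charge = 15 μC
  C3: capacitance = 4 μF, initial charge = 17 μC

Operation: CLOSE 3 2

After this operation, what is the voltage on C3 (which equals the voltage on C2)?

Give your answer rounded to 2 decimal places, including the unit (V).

Answer: 4.00 V

Derivation:
Initial: C1(1μF, Q=13μC, V=13.00V), C2(4μF, Q=15μC, V=3.75V), C3(4μF, Q=17μC, V=4.25V)
Op 1: CLOSE 3-2: Q_total=32.00, C_total=8.00, V=4.00; Q3=16.00, Q2=16.00; dissipated=0.250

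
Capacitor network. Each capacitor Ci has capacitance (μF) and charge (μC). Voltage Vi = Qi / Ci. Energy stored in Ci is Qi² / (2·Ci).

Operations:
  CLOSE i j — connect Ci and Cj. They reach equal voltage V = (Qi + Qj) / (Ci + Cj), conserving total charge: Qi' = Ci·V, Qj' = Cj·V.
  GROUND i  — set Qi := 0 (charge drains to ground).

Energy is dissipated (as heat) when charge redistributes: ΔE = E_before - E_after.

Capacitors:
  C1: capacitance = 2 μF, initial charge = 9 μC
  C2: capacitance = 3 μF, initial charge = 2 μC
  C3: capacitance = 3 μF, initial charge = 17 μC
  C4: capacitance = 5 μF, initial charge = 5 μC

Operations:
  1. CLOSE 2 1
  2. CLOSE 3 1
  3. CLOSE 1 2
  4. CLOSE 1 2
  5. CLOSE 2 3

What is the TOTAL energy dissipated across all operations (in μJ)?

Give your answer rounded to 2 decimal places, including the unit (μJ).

Answer: 19.79 μJ

Derivation:
Initial: C1(2μF, Q=9μC, V=4.50V), C2(3μF, Q=2μC, V=0.67V), C3(3μF, Q=17μC, V=5.67V), C4(5μF, Q=5μC, V=1.00V)
Op 1: CLOSE 2-1: Q_total=11.00, C_total=5.00, V=2.20; Q2=6.60, Q1=4.40; dissipated=8.817
Op 2: CLOSE 3-1: Q_total=21.40, C_total=5.00, V=4.28; Q3=12.84, Q1=8.56; dissipated=7.211
Op 3: CLOSE 1-2: Q_total=15.16, C_total=5.00, V=3.03; Q1=6.06, Q2=9.10; dissipated=2.596
Op 4: CLOSE 1-2: Q_total=15.16, C_total=5.00, V=3.03; Q1=6.06, Q2=9.10; dissipated=0.000
Op 5: CLOSE 2-3: Q_total=21.94, C_total=6.00, V=3.66; Q2=10.97, Q3=10.97; dissipated=1.168
Total dissipated: 19.791 μJ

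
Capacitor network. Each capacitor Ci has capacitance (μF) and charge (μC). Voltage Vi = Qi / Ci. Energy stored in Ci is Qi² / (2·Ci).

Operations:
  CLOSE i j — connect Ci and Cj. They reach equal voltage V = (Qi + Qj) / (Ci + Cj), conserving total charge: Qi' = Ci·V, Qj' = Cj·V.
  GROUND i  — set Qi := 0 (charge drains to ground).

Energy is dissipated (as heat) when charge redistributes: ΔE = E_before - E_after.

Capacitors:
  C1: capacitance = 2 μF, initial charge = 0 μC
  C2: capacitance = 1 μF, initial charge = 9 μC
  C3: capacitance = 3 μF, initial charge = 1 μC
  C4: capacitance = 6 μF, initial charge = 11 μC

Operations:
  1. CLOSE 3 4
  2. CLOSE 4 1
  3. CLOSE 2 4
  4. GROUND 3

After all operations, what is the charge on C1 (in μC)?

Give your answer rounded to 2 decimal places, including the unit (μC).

Initial: C1(2μF, Q=0μC, V=0.00V), C2(1μF, Q=9μC, V=9.00V), C3(3μF, Q=1μC, V=0.33V), C4(6μF, Q=11μC, V=1.83V)
Op 1: CLOSE 3-4: Q_total=12.00, C_total=9.00, V=1.33; Q3=4.00, Q4=8.00; dissipated=2.250
Op 2: CLOSE 4-1: Q_total=8.00, C_total=8.00, V=1.00; Q4=6.00, Q1=2.00; dissipated=1.333
Op 3: CLOSE 2-4: Q_total=15.00, C_total=7.00, V=2.14; Q2=2.14, Q4=12.86; dissipated=27.429
Op 4: GROUND 3: Q3=0; energy lost=2.667
Final charges: Q1=2.00, Q2=2.14, Q3=0.00, Q4=12.86

Answer: 2.00 μC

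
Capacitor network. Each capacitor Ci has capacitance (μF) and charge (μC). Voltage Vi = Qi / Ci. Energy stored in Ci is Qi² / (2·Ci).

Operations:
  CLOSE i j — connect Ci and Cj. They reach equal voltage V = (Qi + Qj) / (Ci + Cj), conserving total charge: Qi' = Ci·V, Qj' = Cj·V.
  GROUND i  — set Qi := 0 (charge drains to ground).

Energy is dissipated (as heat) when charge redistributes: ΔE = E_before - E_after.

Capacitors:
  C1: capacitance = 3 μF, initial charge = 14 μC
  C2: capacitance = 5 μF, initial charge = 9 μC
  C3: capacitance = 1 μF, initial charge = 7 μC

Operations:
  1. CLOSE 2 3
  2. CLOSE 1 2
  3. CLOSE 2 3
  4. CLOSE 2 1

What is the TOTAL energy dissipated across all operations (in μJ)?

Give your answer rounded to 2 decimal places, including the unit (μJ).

Answer: 15.27 μJ

Derivation:
Initial: C1(3μF, Q=14μC, V=4.67V), C2(5μF, Q=9μC, V=1.80V), C3(1μF, Q=7μC, V=7.00V)
Op 1: CLOSE 2-3: Q_total=16.00, C_total=6.00, V=2.67; Q2=13.33, Q3=2.67; dissipated=11.267
Op 2: CLOSE 1-2: Q_total=27.33, C_total=8.00, V=3.42; Q1=10.25, Q2=17.08; dissipated=3.750
Op 3: CLOSE 2-3: Q_total=19.75, C_total=6.00, V=3.29; Q2=16.46, Q3=3.29; dissipated=0.234
Op 4: CLOSE 2-1: Q_total=26.71, C_total=8.00, V=3.34; Q2=16.69, Q1=10.02; dissipated=0.015
Total dissipated: 15.266 μJ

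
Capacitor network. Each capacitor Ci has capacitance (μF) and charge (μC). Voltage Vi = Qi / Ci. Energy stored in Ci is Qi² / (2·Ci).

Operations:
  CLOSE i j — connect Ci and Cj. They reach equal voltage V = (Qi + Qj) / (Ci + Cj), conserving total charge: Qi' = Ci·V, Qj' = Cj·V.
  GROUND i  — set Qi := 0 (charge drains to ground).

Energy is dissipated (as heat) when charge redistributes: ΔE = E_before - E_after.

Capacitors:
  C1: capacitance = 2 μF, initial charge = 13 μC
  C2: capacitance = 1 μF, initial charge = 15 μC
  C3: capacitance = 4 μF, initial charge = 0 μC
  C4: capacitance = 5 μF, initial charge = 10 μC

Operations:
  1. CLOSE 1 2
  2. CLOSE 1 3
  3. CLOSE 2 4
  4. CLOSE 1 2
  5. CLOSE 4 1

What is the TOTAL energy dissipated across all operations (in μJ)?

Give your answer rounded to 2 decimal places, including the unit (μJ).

Initial: C1(2μF, Q=13μC, V=6.50V), C2(1μF, Q=15μC, V=15.00V), C3(4μF, Q=0μC, V=0.00V), C4(5μF, Q=10μC, V=2.00V)
Op 1: CLOSE 1-2: Q_total=28.00, C_total=3.00, V=9.33; Q1=18.67, Q2=9.33; dissipated=24.083
Op 2: CLOSE 1-3: Q_total=18.67, C_total=6.00, V=3.11; Q1=6.22, Q3=12.44; dissipated=58.074
Op 3: CLOSE 2-4: Q_total=19.33, C_total=6.00, V=3.22; Q2=3.22, Q4=16.11; dissipated=22.407
Op 4: CLOSE 1-2: Q_total=9.44, C_total=3.00, V=3.15; Q1=6.30, Q2=3.15; dissipated=0.004
Op 5: CLOSE 4-1: Q_total=22.41, C_total=7.00, V=3.20; Q4=16.01, Q1=6.40; dissipated=0.004
Total dissipated: 104.573 μJ

Answer: 104.57 μJ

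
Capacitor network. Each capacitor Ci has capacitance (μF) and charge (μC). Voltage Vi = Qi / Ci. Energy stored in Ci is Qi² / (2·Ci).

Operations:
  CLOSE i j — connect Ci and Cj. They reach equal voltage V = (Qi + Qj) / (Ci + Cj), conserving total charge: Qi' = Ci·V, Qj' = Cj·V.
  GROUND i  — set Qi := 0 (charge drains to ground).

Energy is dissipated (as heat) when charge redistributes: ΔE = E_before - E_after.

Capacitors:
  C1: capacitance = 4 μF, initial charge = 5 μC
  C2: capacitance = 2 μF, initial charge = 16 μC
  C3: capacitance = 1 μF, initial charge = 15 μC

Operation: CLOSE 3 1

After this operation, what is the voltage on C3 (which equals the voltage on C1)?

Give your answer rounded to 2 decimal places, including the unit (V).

Initial: C1(4μF, Q=5μC, V=1.25V), C2(2μF, Q=16μC, V=8.00V), C3(1μF, Q=15μC, V=15.00V)
Op 1: CLOSE 3-1: Q_total=20.00, C_total=5.00, V=4.00; Q3=4.00, Q1=16.00; dissipated=75.625

Answer: 4.00 V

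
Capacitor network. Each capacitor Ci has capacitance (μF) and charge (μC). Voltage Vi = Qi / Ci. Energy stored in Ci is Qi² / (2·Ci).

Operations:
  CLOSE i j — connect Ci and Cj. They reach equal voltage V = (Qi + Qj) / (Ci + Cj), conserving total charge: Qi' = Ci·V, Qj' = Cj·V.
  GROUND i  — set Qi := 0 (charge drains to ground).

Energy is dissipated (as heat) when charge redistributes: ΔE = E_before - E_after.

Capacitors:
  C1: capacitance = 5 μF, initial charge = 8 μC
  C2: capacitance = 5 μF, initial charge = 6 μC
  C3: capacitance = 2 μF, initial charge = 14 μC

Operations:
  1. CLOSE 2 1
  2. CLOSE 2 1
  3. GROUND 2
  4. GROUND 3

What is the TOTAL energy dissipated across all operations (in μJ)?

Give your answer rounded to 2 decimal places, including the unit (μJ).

Answer: 54.10 μJ

Derivation:
Initial: C1(5μF, Q=8μC, V=1.60V), C2(5μF, Q=6μC, V=1.20V), C3(2μF, Q=14μC, V=7.00V)
Op 1: CLOSE 2-1: Q_total=14.00, C_total=10.00, V=1.40; Q2=7.00, Q1=7.00; dissipated=0.200
Op 2: CLOSE 2-1: Q_total=14.00, C_total=10.00, V=1.40; Q2=7.00, Q1=7.00; dissipated=0.000
Op 3: GROUND 2: Q2=0; energy lost=4.900
Op 4: GROUND 3: Q3=0; energy lost=49.000
Total dissipated: 54.100 μJ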